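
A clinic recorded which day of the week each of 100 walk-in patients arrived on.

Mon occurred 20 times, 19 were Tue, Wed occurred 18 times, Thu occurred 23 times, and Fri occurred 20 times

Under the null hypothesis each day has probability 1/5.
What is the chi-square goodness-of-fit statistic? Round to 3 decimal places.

0.700

Expected count for each of the 5 categories: 100/5 = 20.
cat         O        E   (O−E)²/E
Mon        20       20     0.0000
Tue        19       20     0.0500
Wed        18       20     0.2000
Thu        23       20     0.4500
Fri        20       20     0.0000
Sum = 0.700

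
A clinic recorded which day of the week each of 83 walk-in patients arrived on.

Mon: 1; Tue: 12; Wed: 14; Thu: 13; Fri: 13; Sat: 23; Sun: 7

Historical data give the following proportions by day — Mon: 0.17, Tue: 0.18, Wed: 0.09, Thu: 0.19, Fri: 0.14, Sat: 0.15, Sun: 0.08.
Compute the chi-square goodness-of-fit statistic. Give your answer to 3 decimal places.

28.078

Expected counts E_i = n·p_i: 83×0.17 = 14.11, 83×0.18 = 14.94, 83×0.09 = 7.47, 83×0.19 = 15.77, 83×0.14 = 11.62, 83×0.15 = 12.45, 83×0.08 = 6.64.
Mon: (1 − 14.11)²/14.11 = 171.8721/14.11 = 12.1809
Tue: (12 − 14.94)²/14.94 = 8.6436/14.94 = 0.5786
Wed: (14 − 7.47)²/7.47 = 42.6409/7.47 = 5.7083
Thu: (13 − 15.77)²/15.77 = 7.6729/15.77 = 0.4866
Fri: (13 − 11.62)²/11.62 = 1.9044/11.62 = 0.1639
Sat: (23 − 12.45)²/12.45 = 111.3025/12.45 = 8.9400
Sun: (7 − 6.64)²/6.64 = 0.1296/6.64 = 0.0195
Sum = 28.078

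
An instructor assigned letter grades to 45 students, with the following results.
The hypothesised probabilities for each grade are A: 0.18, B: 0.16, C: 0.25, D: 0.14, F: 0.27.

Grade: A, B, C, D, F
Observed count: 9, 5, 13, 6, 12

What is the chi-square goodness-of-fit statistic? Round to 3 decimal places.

Expected counts E_i = n·p_i: 45×0.18 = 8.1, 45×0.16 = 7.2, 45×0.25 = 11.25, 45×0.14 = 6.3, 45×0.27 = 12.15.
A: (9 − 8.1)²/8.1 = 0.81/8.1 = 0.1000
B: (5 − 7.2)²/7.2 = 4.84/7.2 = 0.6722
C: (13 − 11.25)²/11.25 = 3.0625/11.25 = 0.2722
D: (6 − 6.3)²/6.3 = 0.09/6.3 = 0.0143
F: (12 − 12.15)²/12.15 = 0.0225/12.15 = 0.0019
Sum = 1.061

1.061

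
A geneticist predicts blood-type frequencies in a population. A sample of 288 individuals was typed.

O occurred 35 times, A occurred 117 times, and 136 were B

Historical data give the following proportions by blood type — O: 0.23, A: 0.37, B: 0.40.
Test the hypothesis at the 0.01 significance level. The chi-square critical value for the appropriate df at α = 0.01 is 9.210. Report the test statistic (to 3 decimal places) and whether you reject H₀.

19.512; reject

Expected counts E_i = n·p_i: 288×0.23 = 66.24, 288×0.37 = 106.56, 288×0.40 = 115.2.
O: (35 − 66.24)²/66.24 = 975.9376/66.24 = 14.7334
A: (117 − 106.56)²/106.56 = 108.9936/106.56 = 1.0228
B: (136 − 115.2)²/115.2 = 432.64/115.2 = 3.7556
Sum = 19.512
df = 2. Since 19.512 > 9.210, we reject H₀.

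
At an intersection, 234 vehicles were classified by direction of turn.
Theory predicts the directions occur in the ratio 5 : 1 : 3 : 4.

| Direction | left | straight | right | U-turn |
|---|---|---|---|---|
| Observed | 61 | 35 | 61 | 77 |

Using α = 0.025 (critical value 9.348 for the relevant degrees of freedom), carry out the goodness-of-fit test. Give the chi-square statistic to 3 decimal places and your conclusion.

Ratio total = 13. Expected counts: 234×5/13 = 90, 234×1/13 = 18, 234×3/13 = 54, 234×4/13 = 72.
cat           O        E   (O−E)²/E
left         61       90     9.3444
straight     35       18    16.0556
right        61       54     0.9074
U-turn       77       72     0.3472
Sum = 26.655
df = 3. Since 26.655 > 9.348, we reject H₀.

26.655; reject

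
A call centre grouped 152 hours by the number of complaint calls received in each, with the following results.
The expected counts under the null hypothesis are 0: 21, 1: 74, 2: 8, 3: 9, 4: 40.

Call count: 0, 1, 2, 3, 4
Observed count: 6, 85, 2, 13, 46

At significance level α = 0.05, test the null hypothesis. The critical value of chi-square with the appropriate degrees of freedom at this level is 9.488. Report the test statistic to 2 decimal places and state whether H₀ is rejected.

19.53; reject

cat         O        E   (O−E)²/E
0           6       21     10.714
1          85       74      1.635
2           2        8      4.500
3          13        9      1.778
4          46       40      0.900
Sum = 19.53
df = 4. Since 19.53 > 9.488, we reject H₀.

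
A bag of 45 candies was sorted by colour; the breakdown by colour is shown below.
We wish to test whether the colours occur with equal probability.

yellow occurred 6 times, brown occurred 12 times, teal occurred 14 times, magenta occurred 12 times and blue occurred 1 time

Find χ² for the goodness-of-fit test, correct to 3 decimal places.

12.889

Under H₀ each category has probability 1/5, so each expected count is 45/5 = 9.
cat          O        E   (O−E)²/E
yellow       6        9     1.0000
brown       12        9     1.0000
teal        14        9     2.7778
magenta     12        9     1.0000
blue         1        9     7.1111
Sum = 12.889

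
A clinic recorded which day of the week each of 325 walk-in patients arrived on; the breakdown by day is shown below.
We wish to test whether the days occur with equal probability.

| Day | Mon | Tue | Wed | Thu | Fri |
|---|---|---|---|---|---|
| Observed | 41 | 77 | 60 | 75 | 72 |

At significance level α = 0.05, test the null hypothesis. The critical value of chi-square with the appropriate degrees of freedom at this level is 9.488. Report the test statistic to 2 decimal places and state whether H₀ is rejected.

13.75; reject

Under H₀ each category has probability 1/5, so each expected count is 325/5 = 65.
Mon: (41 − 65)²/65 = 576/65 = 8.862
Tue: (77 − 65)²/65 = 144/65 = 2.215
Wed: (60 − 65)²/65 = 25/65 = 0.385
Thu: (75 − 65)²/65 = 100/65 = 1.538
Fri: (72 − 65)²/65 = 49/65 = 0.754
Sum = 13.75
df = 4. Since 13.75 > 9.488, we reject H₀.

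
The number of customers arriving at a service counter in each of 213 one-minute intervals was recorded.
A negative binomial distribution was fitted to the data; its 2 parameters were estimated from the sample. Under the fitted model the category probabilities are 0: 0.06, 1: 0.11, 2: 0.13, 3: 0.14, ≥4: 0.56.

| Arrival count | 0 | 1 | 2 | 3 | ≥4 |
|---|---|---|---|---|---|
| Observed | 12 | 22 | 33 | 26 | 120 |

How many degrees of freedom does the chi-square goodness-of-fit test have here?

There are k = 5 categories and 2 parameters estimated from the data, so df = 5 − 1 − 2 = 2.

2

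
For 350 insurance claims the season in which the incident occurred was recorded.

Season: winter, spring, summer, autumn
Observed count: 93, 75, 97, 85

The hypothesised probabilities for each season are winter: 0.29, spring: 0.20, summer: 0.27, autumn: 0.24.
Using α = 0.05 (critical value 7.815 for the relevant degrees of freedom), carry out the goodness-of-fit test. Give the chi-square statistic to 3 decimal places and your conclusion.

Expected counts E_i = n·p_i: 350×0.29 = 101.5, 350×0.20 = 70, 350×0.27 = 94.5, 350×0.24 = 84.
cat         O        E   (O−E)²/E
winter     93    101.5     0.7118
spring     75       70     0.3571
summer     97     94.5     0.0661
autumn     85       84     0.0119
Sum = 1.147
df = 3. Since 1.147 < 7.815, we do not reject H₀.

1.147; do not reject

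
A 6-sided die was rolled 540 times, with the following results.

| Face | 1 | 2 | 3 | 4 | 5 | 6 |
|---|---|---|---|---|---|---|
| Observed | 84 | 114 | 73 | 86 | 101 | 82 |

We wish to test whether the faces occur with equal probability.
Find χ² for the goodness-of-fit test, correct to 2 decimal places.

12.24

Expected count for each of the 6 categories: 540/6 = 90.
1: (84 − 90)²/90 = 36/90 = 0.400
2: (114 − 90)²/90 = 576/90 = 6.400
3: (73 − 90)²/90 = 289/90 = 3.211
4: (86 − 90)²/90 = 16/90 = 0.178
5: (101 − 90)²/90 = 121/90 = 1.344
6: (82 − 90)²/90 = 64/90 = 0.711
Sum = 12.24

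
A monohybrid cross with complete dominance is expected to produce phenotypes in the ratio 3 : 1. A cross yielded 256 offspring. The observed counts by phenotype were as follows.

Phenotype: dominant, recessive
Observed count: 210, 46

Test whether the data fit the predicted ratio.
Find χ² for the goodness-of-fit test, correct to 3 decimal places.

Ratio total = 4. Expected counts: 256×3/4 = 192, 256×1/4 = 64.
χ² = (210−192)²/192 + (46−64)²/64
   = 1.6875 + 5.0625
Sum = 6.750

6.750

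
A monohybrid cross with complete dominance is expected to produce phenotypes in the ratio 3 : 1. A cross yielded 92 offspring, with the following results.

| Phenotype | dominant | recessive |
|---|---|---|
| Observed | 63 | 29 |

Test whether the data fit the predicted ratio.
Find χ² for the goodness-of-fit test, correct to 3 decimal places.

Ratio total = 4. Expected counts: 92×3/4 = 69, 92×1/4 = 23.
cat            O        E   (O−E)²/E
dominant      63       69     0.5217
recessive     29       23     1.5652
Sum = 2.087

2.087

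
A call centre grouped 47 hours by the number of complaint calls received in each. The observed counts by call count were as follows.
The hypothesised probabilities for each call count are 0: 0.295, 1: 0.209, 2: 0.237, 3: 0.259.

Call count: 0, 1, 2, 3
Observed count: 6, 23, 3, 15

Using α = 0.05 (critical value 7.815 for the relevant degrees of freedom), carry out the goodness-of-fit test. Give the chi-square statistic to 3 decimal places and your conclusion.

28.741; reject

Expected counts E_i = n·p_i: 47×0.295 = 13.865, 47×0.209 = 9.823, 47×0.237 = 11.139, 47×0.259 = 12.173.
χ² = (6−13.865)²/13.865 + (23−9.823)²/9.823 + (3−11.139)²/11.139 + (15−12.173)²/12.173
   = 4.4615 + 17.6762 + 5.9470 + 0.6565
Sum = 28.741
df = 3. Since 28.741 > 7.815, we reject H₀.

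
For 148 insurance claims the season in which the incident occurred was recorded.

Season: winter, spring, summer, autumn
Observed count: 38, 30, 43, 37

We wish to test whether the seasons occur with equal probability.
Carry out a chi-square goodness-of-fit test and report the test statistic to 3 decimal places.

Under H₀ each category has probability 1/4, so each expected count is 148/4 = 37.
cat         O        E   (O−E)²/E
winter     38       37     0.0270
spring     30       37     1.3243
summer     43       37     0.9730
autumn     37       37     0.0000
Sum = 2.324

2.324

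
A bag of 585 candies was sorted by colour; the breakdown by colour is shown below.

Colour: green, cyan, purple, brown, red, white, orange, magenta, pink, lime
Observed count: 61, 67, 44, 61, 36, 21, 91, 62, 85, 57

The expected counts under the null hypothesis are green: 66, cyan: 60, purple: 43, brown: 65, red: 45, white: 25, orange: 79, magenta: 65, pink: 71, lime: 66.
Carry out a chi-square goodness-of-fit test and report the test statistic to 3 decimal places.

9.854

cat          O        E   (O−E)²/E
green       61       66     0.3788
cyan        67       60     0.8167
purple      44       43     0.0233
brown       61       65     0.2462
red         36       45     1.8000
white       21       25     0.6400
orange      91       79     1.8228
magenta     62       65     0.1385
pink        85       71     2.7606
lime        57       66     1.2273
Sum = 9.854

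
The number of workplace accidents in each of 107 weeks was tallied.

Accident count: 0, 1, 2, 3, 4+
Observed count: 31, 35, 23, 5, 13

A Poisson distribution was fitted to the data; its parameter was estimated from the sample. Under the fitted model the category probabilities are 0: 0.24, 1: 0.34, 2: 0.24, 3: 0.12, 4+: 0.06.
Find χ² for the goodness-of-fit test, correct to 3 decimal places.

Expected counts E_i = n·p_i: 107×0.24 = 25.68, 107×0.34 = 36.38, 107×0.24 = 25.68, 107×0.12 = 12.84, 107×0.06 = 6.42.
cat         O        E   (O−E)²/E
0          31    25.68     1.1021
1          35    36.38     0.0523
2          23    25.68     0.2797
3           5    12.84     4.7870
4+         13     6.42     6.7440
Sum = 12.965

12.965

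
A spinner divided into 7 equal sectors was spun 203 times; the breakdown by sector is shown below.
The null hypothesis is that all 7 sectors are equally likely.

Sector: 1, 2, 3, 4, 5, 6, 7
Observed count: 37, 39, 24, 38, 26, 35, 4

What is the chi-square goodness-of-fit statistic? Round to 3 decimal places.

32.414

Under H₀ each category has probability 1/7, so each expected count is 203/7 = 29.
χ² = (37−29)²/29 + (39−29)²/29 + (24−29)²/29 + (38−29)²/29 + (26−29)²/29 + (35−29)²/29 + (4−29)²/29
   = 2.2069 + 3.4483 + 0.8621 + 2.7931 + 0.3103 + 1.2414 + 21.5517
Sum = 32.414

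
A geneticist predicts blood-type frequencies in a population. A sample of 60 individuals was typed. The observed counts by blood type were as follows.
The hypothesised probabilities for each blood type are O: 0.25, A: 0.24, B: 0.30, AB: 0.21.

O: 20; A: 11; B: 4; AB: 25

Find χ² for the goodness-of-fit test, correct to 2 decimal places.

Expected counts E_i = n·p_i: 60×0.25 = 15, 60×0.24 = 14.4, 60×0.30 = 18, 60×0.21 = 12.6.
O: (20 − 15)²/15 = 25/15 = 1.667
A: (11 − 14.4)²/14.4 = 11.56/14.4 = 0.803
B: (4 − 18)²/18 = 196/18 = 10.889
AB: (25 − 12.6)²/12.6 = 153.76/12.6 = 12.203
Sum = 25.56

25.56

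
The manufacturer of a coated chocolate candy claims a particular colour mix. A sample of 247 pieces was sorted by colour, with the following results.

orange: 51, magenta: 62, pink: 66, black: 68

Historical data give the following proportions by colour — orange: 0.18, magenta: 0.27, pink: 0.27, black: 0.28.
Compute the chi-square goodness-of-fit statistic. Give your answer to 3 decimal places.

1.318

Expected counts E_i = n·p_i: 247×0.18 = 44.46, 247×0.27 = 66.69, 247×0.27 = 66.69, 247×0.28 = 69.16.
cat          O        E   (O−E)²/E
orange      51    44.46     0.9620
magenta     62    66.69     0.3298
pink        66    66.69     0.0071
black       68    69.16     0.0195
Sum = 1.318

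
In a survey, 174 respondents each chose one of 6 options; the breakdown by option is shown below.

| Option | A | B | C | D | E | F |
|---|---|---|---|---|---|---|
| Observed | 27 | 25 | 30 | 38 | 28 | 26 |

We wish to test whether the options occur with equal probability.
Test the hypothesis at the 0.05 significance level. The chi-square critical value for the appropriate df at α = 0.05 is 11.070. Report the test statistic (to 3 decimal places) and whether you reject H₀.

3.862; do not reject

Under H₀ each category has probability 1/6, so each expected count is 174/6 = 29.
χ² = (27−29)²/29 + (25−29)²/29 + (30−29)²/29 + (38−29)²/29 + (28−29)²/29 + (26−29)²/29
   = 0.1379 + 0.5517 + 0.0345 + 2.7931 + 0.0345 + 0.3103
Sum = 3.862
df = 5. Since 3.862 < 11.070, we do not reject H₀.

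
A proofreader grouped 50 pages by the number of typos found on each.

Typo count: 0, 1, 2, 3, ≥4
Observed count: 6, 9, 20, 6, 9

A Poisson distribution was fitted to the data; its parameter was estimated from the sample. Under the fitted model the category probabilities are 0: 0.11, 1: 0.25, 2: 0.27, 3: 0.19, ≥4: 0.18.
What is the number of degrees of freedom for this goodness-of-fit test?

There are k = 5 categories and 1 parameter estimated from the data, so df = 5 − 1 − 1 = 3.

3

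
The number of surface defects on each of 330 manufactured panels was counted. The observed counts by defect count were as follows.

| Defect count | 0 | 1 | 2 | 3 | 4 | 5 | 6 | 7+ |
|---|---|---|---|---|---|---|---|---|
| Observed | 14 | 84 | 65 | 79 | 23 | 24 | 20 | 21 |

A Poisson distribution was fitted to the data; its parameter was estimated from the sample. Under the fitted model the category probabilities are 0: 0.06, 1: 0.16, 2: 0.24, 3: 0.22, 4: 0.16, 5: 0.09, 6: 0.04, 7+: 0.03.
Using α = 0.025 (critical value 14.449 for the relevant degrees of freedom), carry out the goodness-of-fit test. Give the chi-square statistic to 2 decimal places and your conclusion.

57.11; reject

Expected counts E_i = n·p_i: 330×0.06 = 19.8, 330×0.16 = 52.8, 330×0.24 = 79.2, 330×0.22 = 72.6, 330×0.16 = 52.8, 330×0.09 = 29.7, 330×0.04 = 13.2, 330×0.03 = 9.9.
χ² = (14−19.8)²/19.8 + (84−52.8)²/52.8 + (65−79.2)²/79.2 + (79−72.6)²/72.6 + (23−52.8)²/52.8 + (24−29.7)²/29.7 + (20−13.2)²/13.2 + (21−9.9)²/9.9
   = 1.699 + 18.436 + 2.546 + 0.564 + 16.819 + 1.094 + 3.503 + 12.445
Sum = 57.11
df = 6. Since 57.11 > 14.449, we reject H₀.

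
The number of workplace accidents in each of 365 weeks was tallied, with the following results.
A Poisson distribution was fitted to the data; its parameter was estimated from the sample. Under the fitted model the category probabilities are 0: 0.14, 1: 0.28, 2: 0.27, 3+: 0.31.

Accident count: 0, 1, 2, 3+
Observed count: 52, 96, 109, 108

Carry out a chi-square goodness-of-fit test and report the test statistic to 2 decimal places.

1.73

Expected counts E_i = n·p_i: 365×0.14 = 51.1, 365×0.28 = 102.2, 365×0.27 = 98.55, 365×0.31 = 113.15.
χ² = (52−51.1)²/51.1 + (96−102.2)²/102.2 + (109−98.55)²/98.55 + (108−113.15)²/113.15
   = 0.016 + 0.376 + 1.108 + 0.234
Sum = 1.73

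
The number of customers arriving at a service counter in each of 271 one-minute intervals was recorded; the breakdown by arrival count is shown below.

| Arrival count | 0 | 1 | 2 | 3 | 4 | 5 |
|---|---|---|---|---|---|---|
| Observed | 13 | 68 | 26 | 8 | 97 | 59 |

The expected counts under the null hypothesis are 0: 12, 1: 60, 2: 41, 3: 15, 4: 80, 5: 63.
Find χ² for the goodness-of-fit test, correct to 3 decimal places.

13.771

cat         O        E   (O−E)²/E
0          13       12     0.0833
1          68       60     1.0667
2          26       41     5.4878
3           8       15     3.2667
4          97       80     3.6125
5          59       63     0.2540
Sum = 13.771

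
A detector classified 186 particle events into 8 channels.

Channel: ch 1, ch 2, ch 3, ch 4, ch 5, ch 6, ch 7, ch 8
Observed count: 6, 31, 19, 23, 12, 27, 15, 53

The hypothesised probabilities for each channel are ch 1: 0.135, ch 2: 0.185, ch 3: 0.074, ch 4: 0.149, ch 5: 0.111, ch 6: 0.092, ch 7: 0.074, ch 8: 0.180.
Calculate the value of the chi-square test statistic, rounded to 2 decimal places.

38.50

Expected counts E_i = n·p_i: 186×0.135 = 25.11, 186×0.185 = 34.41, 186×0.074 = 13.764, 186×0.149 = 27.714, 186×0.111 = 20.646, 186×0.092 = 17.112, 186×0.074 = 13.764, 186×0.180 = 33.48.
χ² = (6−25.11)²/25.11 + (31−34.41)²/34.41 + (19−13.764)²/13.764 + (23−27.714)²/27.714 + (12−20.646)²/20.646 + (27−17.112)²/17.112 + (15−13.764)²/13.764 + (53−33.48)²/33.48
   = 14.544 + 0.338 + 1.992 + 0.802 + 3.621 + 5.714 + 0.111 + 11.381
Sum = 38.50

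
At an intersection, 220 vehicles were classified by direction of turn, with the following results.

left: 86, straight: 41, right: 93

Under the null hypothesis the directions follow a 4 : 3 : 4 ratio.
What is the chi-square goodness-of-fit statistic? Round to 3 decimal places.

Ratio total = 11. Expected counts: 220×4/11 = 80, 220×3/11 = 60, 220×4/11 = 80.
cat           O        E   (O−E)²/E
left         86       80     0.4500
straight     41       60     6.0167
right        93       80     2.1125
Sum = 8.579

8.579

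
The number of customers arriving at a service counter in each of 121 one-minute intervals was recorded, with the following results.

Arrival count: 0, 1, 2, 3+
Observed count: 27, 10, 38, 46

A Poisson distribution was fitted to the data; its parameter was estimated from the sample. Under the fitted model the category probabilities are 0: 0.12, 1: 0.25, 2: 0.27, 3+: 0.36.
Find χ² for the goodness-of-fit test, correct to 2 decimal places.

Expected counts E_i = n·p_i: 121×0.12 = 14.52, 121×0.25 = 30.25, 121×0.27 = 32.67, 121×0.36 = 43.56.
cat         O        E   (O−E)²/E
0          27    14.52     10.727
1          10    30.25     13.556
2          38    32.67      0.870
3+         46    43.56      0.137
Sum = 25.29

25.29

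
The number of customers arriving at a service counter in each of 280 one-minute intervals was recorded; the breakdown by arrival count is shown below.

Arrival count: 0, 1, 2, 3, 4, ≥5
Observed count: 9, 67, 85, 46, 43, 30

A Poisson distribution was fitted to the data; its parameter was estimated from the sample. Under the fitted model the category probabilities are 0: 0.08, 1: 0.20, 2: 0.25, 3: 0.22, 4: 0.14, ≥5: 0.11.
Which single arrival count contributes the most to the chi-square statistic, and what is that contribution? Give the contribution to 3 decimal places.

0, 8.016

Expected counts E_i = n·p_i: 280×0.08 = 22.4, 280×0.20 = 56, 280×0.25 = 70, 280×0.22 = 61.6, 280×0.14 = 39.2, 280×0.11 = 30.8.
cat         O        E   (O−E)²/E
0           9     22.4     8.0161
1          67       56     2.1607
2          85       70     3.2143
3          46     61.6     3.9506
4          43     39.2     0.3684
≥5         30     30.8     0.0208
The largest term is for 0: 8.016.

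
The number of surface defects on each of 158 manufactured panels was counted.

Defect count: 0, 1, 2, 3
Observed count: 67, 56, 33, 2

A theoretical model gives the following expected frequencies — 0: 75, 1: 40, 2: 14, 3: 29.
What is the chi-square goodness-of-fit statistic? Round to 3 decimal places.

58.177

0: (67 − 75)²/75 = 64/75 = 0.8533
1: (56 − 40)²/40 = 256/40 = 6.4000
2: (33 − 14)²/14 = 361/14 = 25.7857
3: (2 − 29)²/29 = 729/29 = 25.1379
Sum = 58.177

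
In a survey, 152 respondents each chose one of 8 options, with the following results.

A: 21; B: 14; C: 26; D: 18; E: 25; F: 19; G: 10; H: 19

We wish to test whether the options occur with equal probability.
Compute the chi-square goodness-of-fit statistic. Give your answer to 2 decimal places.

10.32

Under H₀ each category has probability 1/8, so each expected count is 152/8 = 19.
A: (21 − 19)²/19 = 4/19 = 0.211
B: (14 − 19)²/19 = 25/19 = 1.316
C: (26 − 19)²/19 = 49/19 = 2.579
D: (18 − 19)²/19 = 1/19 = 0.053
E: (25 − 19)²/19 = 36/19 = 1.895
F: (19 − 19)²/19 = 0/19 = 0.000
G: (10 − 19)²/19 = 81/19 = 4.263
H: (19 − 19)²/19 = 0/19 = 0.000
Sum = 10.32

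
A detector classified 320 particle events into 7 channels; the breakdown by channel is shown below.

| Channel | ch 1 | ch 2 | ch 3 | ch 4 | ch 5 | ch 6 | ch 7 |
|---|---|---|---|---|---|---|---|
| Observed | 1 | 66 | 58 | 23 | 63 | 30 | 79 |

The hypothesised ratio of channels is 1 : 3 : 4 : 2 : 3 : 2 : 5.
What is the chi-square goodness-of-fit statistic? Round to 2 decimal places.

28.73

Ratio total = 20. Expected counts: 320×1/20 = 16, 320×3/20 = 48, 320×4/20 = 64, 320×2/20 = 32, 320×3/20 = 48, 320×2/20 = 32, 320×5/20 = 80.
ch 1: (1 − 16)²/16 = 225/16 = 14.063
ch 2: (66 − 48)²/48 = 324/48 = 6.750
ch 3: (58 − 64)²/64 = 36/64 = 0.563
ch 4: (23 − 32)²/32 = 81/32 = 2.531
ch 5: (63 − 48)²/48 = 225/48 = 4.688
ch 6: (30 − 32)²/32 = 4/32 = 0.125
ch 7: (79 − 80)²/80 = 1/80 = 0.013
Sum = 28.73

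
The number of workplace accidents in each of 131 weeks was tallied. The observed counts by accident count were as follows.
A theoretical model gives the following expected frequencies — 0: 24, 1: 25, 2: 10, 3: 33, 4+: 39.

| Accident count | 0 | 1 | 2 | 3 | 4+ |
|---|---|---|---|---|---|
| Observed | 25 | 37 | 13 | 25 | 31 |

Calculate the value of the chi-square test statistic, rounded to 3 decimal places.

10.282

cat         O        E   (O−E)²/E
0          25       24     0.0417
1          37       25     5.7600
2          13       10     0.9000
3          25       33     1.9394
4+         31       39     1.6410
Sum = 10.282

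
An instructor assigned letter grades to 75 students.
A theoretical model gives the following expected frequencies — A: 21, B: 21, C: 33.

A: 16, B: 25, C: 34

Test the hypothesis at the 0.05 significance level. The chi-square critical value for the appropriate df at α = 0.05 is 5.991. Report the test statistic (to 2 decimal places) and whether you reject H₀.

χ² = (16−21)²/21 + (25−21)²/21 + (34−33)²/33
   = 1.190 + 0.762 + 0.030
Sum = 1.98
df = 2. Since 1.98 < 5.991, we do not reject H₀.

1.98; do not reject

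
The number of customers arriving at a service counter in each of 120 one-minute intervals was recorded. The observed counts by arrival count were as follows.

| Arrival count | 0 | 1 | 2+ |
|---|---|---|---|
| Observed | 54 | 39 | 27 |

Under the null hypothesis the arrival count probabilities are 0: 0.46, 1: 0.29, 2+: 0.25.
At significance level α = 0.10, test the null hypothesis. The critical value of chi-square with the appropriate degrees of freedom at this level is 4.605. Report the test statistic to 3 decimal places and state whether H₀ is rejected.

Expected counts E_i = n·p_i: 120×0.46 = 55.2, 120×0.29 = 34.8, 120×0.25 = 30.
0: (54 − 55.2)²/55.2 = 1.44/55.2 = 0.0261
1: (39 − 34.8)²/34.8 = 17.64/34.8 = 0.5069
2+: (27 − 30)²/30 = 9/30 = 0.3000
Sum = 0.833
df = 2. Since 0.833 < 4.605, we do not reject H₀.

0.833; do not reject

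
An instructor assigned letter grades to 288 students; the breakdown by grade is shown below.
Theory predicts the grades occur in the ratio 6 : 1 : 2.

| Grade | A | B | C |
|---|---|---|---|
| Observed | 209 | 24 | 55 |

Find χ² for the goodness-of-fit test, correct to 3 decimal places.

Ratio total = 9. Expected counts: 288×6/9 = 192, 288×1/9 = 32, 288×2/9 = 64.
A: (209 − 192)²/192 = 289/192 = 1.5052
B: (24 − 32)²/32 = 64/32 = 2.0000
C: (55 − 64)²/64 = 81/64 = 1.2656
Sum = 4.771

4.771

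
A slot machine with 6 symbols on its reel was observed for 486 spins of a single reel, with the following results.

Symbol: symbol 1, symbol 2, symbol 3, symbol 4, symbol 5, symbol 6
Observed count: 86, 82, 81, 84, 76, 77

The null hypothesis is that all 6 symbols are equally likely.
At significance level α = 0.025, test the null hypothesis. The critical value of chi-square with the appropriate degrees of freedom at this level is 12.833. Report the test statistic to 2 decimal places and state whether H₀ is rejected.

Under H₀ each category has probability 1/6, so each expected count is 486/6 = 81.
χ² = (86−81)²/81 + (82−81)²/81 + (81−81)²/81 + (84−81)²/81 + (76−81)²/81 + (77−81)²/81
   = 0.309 + 0.012 + 0.000 + 0.111 + 0.309 + 0.198
Sum = 0.94
df = 5. Since 0.94 < 12.833, we do not reject H₀.

0.94; do not reject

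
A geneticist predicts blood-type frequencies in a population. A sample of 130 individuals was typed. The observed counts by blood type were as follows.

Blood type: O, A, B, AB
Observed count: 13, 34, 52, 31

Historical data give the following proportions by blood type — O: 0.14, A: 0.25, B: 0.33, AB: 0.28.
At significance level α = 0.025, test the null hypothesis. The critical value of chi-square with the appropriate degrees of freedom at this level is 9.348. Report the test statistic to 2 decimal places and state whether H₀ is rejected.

Expected counts E_i = n·p_i: 130×0.14 = 18.2, 130×0.25 = 32.5, 130×0.33 = 42.9, 130×0.28 = 36.4.
O: (13 − 18.2)²/18.2 = 27.04/18.2 = 1.486
A: (34 − 32.5)²/32.5 = 2.25/32.5 = 0.069
B: (52 − 42.9)²/42.9 = 82.81/42.9 = 1.930
AB: (31 − 36.4)²/36.4 = 29.16/36.4 = 0.801
Sum = 4.29
df = 3. Since 4.29 < 9.348, we do not reject H₀.

4.29; do not reject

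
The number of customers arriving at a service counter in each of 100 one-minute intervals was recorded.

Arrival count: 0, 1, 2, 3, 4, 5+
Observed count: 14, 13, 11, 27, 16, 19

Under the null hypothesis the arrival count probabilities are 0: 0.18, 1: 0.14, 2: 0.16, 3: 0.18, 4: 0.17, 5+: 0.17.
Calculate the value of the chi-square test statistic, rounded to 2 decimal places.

7.32

Expected counts E_i = n·p_i: 100×0.18 = 18, 100×0.14 = 14, 100×0.16 = 16, 100×0.18 = 18, 100×0.17 = 17, 100×0.17 = 17.
cat         O        E   (O−E)²/E
0          14       18      0.889
1          13       14      0.071
2          11       16      1.563
3          27       18      4.500
4          16       17      0.059
5+         19       17      0.235
Sum = 7.32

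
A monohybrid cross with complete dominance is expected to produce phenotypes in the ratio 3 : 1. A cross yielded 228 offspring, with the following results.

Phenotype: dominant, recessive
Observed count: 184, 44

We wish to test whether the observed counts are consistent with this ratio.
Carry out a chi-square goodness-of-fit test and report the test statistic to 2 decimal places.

Ratio total = 4. Expected counts: 228×3/4 = 171, 228×1/4 = 57.
dominant: (184 − 171)²/171 = 169/171 = 0.988
recessive: (44 − 57)²/57 = 169/57 = 2.965
Sum = 3.95

3.95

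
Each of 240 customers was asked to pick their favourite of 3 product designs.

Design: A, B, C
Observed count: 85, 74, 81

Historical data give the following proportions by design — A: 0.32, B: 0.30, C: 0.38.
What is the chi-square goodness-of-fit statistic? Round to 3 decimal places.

2.072

Expected counts E_i = n·p_i: 240×0.32 = 76.8, 240×0.30 = 72, 240×0.38 = 91.2.
cat         O        E   (O−E)²/E
A          85     76.8     0.8755
B          74       72     0.0556
C          81     91.2     1.1408
Sum = 2.072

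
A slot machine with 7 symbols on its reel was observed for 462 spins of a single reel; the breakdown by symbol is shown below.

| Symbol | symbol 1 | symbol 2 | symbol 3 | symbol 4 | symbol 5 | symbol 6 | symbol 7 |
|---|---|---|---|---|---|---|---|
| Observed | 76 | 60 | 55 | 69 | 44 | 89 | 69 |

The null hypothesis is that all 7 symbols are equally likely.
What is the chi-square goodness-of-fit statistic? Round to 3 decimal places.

19.515

Under H₀ each category has probability 1/7, so each expected count is 462/7 = 66.
cat           O        E   (O−E)²/E
symbol 1     76       66     1.5152
symbol 2     60       66     0.5455
symbol 3     55       66     1.8333
symbol 4     69       66     0.1364
symbol 5     44       66     7.3333
symbol 6     89       66     8.0152
symbol 7     69       66     0.1364
Sum = 19.515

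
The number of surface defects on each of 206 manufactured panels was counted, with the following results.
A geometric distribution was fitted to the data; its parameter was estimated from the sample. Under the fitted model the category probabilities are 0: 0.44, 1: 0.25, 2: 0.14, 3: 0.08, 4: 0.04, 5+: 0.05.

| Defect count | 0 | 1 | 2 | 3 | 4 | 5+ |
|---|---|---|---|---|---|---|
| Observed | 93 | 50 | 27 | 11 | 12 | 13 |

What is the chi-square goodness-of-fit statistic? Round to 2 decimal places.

Expected counts E_i = n·p_i: 206×0.44 = 90.64, 206×0.25 = 51.5, 206×0.14 = 28.84, 206×0.08 = 16.48, 206×0.04 = 8.24, 206×0.05 = 10.3.
χ² = (93−90.64)²/90.64 + (50−51.5)²/51.5 + (27−28.84)²/28.84 + (11−16.48)²/16.48 + (12−8.24)²/8.24 + (13−10.3)²/10.3
   = 0.061 + 0.044 + 0.117 + 1.822 + 1.716 + 0.708
Sum = 4.47

4.47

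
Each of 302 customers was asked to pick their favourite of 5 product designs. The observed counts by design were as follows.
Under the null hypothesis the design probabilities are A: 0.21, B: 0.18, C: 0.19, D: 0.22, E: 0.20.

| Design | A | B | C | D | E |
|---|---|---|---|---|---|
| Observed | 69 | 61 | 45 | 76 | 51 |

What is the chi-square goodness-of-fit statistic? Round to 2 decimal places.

Expected counts E_i = n·p_i: 302×0.21 = 63.42, 302×0.18 = 54.36, 302×0.19 = 57.38, 302×0.22 = 66.44, 302×0.20 = 60.4.
χ² = (69−63.42)²/63.42 + (61−54.36)²/54.36 + (45−57.38)²/57.38 + (76−66.44)²/66.44 + (51−60.4)²/60.4
   = 0.491 + 0.811 + 2.671 + 1.376 + 1.463
Sum = 6.81

6.81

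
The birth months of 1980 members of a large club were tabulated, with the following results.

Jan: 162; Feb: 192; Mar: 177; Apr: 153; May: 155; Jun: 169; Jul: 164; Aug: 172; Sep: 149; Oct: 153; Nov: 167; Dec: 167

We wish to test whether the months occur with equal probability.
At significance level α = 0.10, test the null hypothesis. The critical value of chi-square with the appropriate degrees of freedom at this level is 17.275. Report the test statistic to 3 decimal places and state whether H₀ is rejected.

9.697; do not reject

Under H₀ each category has probability 1/12, so each expected count is 1980/12 = 165.
Jan: (162 − 165)²/165 = 9/165 = 0.0545
Feb: (192 − 165)²/165 = 729/165 = 4.4182
Mar: (177 − 165)²/165 = 144/165 = 0.8727
Apr: (153 − 165)²/165 = 144/165 = 0.8727
May: (155 − 165)²/165 = 100/165 = 0.6061
Jun: (169 − 165)²/165 = 16/165 = 0.0970
Jul: (164 − 165)²/165 = 1/165 = 0.0061
Aug: (172 − 165)²/165 = 49/165 = 0.2970
Sep: (149 − 165)²/165 = 256/165 = 1.5515
Oct: (153 − 165)²/165 = 144/165 = 0.8727
Nov: (167 − 165)²/165 = 4/165 = 0.0242
Dec: (167 − 165)²/165 = 4/165 = 0.0242
Sum = 9.697
df = 11. Since 9.697 < 17.275, we do not reject H₀.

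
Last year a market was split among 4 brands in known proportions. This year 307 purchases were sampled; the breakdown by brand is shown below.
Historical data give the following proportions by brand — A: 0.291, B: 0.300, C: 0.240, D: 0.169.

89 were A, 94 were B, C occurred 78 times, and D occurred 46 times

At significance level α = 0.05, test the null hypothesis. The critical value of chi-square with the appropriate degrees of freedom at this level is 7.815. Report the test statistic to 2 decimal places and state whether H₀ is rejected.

0.96; do not reject

Expected counts E_i = n·p_i: 307×0.291 = 89.337, 307×0.300 = 92.1, 307×0.240 = 73.68, 307×0.169 = 51.883.
χ² = (89−89.337)²/89.337 + (94−92.1)²/92.1 + (78−73.68)²/73.68 + (46−51.883)²/51.883
   = 0.001 + 0.039 + 0.253 + 0.667
Sum = 0.96
df = 3. Since 0.96 < 7.815, we do not reject H₀.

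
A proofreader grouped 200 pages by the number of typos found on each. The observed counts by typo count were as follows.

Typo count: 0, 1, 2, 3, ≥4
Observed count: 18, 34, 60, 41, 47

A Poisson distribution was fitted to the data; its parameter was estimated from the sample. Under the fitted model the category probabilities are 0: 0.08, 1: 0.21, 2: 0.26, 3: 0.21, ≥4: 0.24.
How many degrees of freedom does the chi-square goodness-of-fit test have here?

3

There are k = 5 categories and 1 parameter estimated from the data, so df = 5 − 1 − 1 = 3.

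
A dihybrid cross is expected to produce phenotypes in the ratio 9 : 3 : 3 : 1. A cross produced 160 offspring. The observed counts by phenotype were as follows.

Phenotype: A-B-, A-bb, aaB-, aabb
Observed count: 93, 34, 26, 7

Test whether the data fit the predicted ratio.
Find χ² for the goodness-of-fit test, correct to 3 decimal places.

Ratio total = 16. Expected counts: 160×9/16 = 90, 160×3/16 = 30, 160×3/16 = 30, 160×1/16 = 10.
χ² = (93−90)²/90 + (34−30)²/30 + (26−30)²/30 + (7−10)²/10
   = 0.1000 + 0.5333 + 0.5333 + 0.9000
Sum = 2.067

2.067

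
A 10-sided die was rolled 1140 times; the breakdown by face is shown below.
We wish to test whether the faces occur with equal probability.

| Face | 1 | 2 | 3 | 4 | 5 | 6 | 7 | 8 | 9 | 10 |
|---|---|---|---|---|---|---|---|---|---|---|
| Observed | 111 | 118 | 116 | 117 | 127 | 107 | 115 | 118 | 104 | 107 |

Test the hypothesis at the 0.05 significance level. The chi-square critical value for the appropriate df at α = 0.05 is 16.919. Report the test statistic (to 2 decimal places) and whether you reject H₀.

Expected count for each of the 10 categories: 1140/10 = 114.
1: (111 − 114)²/114 = 9/114 = 0.079
2: (118 − 114)²/114 = 16/114 = 0.140
3: (116 − 114)²/114 = 4/114 = 0.035
4: (117 − 114)²/114 = 9/114 = 0.079
5: (127 − 114)²/114 = 169/114 = 1.482
6: (107 − 114)²/114 = 49/114 = 0.430
7: (115 − 114)²/114 = 1/114 = 0.009
8: (118 − 114)²/114 = 16/114 = 0.140
9: (104 − 114)²/114 = 100/114 = 0.877
10: (107 − 114)²/114 = 49/114 = 0.430
Sum = 3.70
df = 9. Since 3.70 < 16.919, we do not reject H₀.

3.70; do not reject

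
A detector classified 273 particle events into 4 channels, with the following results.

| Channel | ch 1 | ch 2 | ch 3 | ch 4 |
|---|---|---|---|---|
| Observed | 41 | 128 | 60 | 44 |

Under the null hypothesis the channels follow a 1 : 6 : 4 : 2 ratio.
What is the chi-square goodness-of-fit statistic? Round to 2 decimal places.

Ratio total = 13. Expected counts: 273×1/13 = 21, 273×6/13 = 126, 273×4/13 = 84, 273×2/13 = 42.
cat         O        E   (O−E)²/E
ch 1       41       21     19.048
ch 2      128      126      0.032
ch 3       60       84      6.857
ch 4       44       42      0.095
Sum = 26.03

26.03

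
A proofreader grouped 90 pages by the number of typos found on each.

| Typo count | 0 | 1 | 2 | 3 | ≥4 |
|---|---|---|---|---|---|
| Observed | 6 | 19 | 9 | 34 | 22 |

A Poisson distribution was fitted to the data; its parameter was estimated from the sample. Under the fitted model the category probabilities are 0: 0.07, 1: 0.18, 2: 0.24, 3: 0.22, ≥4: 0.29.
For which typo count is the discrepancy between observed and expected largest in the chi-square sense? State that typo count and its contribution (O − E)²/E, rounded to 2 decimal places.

3, 10.18

Expected counts E_i = n·p_i: 90×0.07 = 6.3, 90×0.18 = 16.2, 90×0.24 = 21.6, 90×0.22 = 19.8, 90×0.29 = 26.1.
0: (6 − 6.3)²/6.3 = 0.09/6.3 = 0.014
1: (19 − 16.2)²/16.2 = 7.84/16.2 = 0.484
2: (9 − 21.6)²/21.6 = 158.76/21.6 = 7.350
3: (34 − 19.8)²/19.8 = 201.64/19.8 = 10.184
≥4: (22 − 26.1)²/26.1 = 16.81/26.1 = 0.644
The largest term is for 3: 10.18.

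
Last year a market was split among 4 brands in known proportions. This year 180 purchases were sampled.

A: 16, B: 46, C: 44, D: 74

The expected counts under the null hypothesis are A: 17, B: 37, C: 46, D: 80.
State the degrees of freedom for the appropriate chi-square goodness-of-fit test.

There are k = 4 categories and no parameters were estimated from the data, so df = 4 − 1 = 3.

3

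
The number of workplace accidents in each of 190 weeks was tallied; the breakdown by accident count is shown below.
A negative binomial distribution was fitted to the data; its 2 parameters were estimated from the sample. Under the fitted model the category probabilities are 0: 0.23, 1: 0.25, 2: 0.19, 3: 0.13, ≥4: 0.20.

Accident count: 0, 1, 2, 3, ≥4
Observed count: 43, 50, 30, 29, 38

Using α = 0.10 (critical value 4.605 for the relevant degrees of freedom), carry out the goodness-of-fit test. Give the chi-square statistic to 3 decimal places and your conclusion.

1.922; do not reject

Expected counts E_i = n·p_i: 190×0.23 = 43.7, 190×0.25 = 47.5, 190×0.19 = 36.1, 190×0.13 = 24.7, 190×0.20 = 38.
cat         O        E   (O−E)²/E
0          43     43.7     0.0112
1          50     47.5     0.1316
2          30     36.1     1.0307
3          29     24.7     0.7486
≥4         38       38     0.0000
Sum = 1.922
df = 2. Since 1.922 < 4.605, we do not reject H₀.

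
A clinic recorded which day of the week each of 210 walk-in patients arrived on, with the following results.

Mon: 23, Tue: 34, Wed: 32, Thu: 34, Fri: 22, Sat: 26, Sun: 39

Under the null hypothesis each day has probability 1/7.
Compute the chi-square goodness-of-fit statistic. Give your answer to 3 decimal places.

8.200

Expected count for each of the 7 categories: 210/7 = 30.
cat         O        E   (O−E)²/E
Mon        23       30     1.6333
Tue        34       30     0.5333
Wed        32       30     0.1333
Thu        34       30     0.5333
Fri        22       30     2.1333
Sat        26       30     0.5333
Sun        39       30     2.7000
Sum = 8.200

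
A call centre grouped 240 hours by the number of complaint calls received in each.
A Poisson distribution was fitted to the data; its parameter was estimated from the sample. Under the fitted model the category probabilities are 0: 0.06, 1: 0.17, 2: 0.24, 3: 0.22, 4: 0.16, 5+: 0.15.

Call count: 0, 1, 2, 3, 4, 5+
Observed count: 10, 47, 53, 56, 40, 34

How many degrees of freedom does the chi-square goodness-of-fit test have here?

There are k = 6 categories and 1 parameter estimated from the data, so df = 6 − 1 − 1 = 4.

4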